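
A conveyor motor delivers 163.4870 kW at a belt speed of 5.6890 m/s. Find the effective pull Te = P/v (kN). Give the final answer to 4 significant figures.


Te = P / v = 163.4870 / 5.6890
Te = 28.74 kN


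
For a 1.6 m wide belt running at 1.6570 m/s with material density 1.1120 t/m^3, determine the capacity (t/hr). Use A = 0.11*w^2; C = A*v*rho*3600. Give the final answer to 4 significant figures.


A = 0.11 * 1.6^2 = 0.2816 m^2
C = 0.2816 * 1.6570 * 1.1120 * 3600
C = 1868 t/hr


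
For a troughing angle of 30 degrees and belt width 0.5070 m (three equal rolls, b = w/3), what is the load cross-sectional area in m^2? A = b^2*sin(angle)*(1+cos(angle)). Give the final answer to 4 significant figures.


b = 0.5070/3 = 0.169 m
A = 0.169^2 * sin(30 deg) * (1 + cos(30 deg))
A = 0.02665 m^2


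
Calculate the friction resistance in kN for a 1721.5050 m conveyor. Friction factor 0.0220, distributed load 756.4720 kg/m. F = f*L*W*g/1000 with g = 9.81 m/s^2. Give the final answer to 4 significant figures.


F = 0.0220 * 1721.5050 * 756.4720 * 9.81 / 1000
F = 281.1 kN


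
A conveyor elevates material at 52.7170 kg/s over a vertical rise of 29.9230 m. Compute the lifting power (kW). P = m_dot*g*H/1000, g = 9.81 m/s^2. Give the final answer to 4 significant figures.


P = 52.7170 * 9.81 * 29.9230 / 1000
P = 15.47 kW


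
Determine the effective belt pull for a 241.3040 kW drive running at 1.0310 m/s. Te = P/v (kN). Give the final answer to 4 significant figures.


Te = P / v = 241.3040 / 1.0310
Te = 234.0 kN


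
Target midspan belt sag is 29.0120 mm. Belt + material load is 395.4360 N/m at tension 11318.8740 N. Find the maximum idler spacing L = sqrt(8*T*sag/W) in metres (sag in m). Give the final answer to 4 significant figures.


sag = 29.0120/1000 = 0.029012 m
L = sqrt(8 * 11318.8740 * 0.029012 / 395.4360)
L = 2.577 m


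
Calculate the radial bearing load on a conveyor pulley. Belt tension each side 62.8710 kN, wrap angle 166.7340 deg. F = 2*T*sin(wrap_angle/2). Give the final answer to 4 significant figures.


F = 2 * 62.8710 * sin(166.7340/2 deg)
F = 124.9 kN


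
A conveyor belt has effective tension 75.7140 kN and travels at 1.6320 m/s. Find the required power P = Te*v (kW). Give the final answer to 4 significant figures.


P = Te * v = 75.7140 * 1.6320
P = 123.6 kW


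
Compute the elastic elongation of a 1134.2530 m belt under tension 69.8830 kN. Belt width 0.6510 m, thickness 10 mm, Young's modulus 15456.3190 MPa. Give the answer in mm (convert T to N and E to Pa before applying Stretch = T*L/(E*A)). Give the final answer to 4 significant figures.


A = 0.6510 * 0.01 = 0.00651 m^2
Stretch = 69.8830*1000 * 1134.2530 / (15456.3190e6 * 0.00651) * 1000
Stretch = 787.8 mm


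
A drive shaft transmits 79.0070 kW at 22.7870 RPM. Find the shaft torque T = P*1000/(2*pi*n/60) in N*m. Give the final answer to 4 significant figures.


omega = 2*pi*22.7870/60 = 2.38625 rad/s
T = 79.0070*1000 / 2.38625
T = 33110 N*m


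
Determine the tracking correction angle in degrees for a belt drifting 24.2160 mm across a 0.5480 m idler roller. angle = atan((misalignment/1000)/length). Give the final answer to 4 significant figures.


misalign_m = 24.2160 / 1000 = 0.024216 m
angle = atan(0.024216 / 0.5480)
angle = 2.530 deg


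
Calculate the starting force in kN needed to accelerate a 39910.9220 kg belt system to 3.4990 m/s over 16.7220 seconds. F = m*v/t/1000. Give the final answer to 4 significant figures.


F = 39910.9220 * 3.4990 / 16.7220 / 1000
F = 8.351 kN


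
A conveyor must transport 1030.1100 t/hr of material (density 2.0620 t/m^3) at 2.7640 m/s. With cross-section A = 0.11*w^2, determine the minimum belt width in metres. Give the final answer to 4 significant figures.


A_req = 1030.1100 / (2.7640 * 2.0620 * 3600) = 0.0502059 m^2
w = sqrt(0.0502059 / 0.11)
w = 0.6756 m


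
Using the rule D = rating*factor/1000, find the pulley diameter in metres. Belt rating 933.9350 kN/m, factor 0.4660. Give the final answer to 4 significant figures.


D = 933.9350 * 0.4660 / 1000
D = 0.4352 m


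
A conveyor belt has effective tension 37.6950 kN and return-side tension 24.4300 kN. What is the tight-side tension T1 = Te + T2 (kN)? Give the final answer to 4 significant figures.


T1 = Te + T2 = 37.6950 + 24.4300
T1 = 62.12 kN


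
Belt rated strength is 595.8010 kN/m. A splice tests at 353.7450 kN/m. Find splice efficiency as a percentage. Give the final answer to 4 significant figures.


Eff = 353.7450 / 595.8010 * 100
Eff = 59.37 %


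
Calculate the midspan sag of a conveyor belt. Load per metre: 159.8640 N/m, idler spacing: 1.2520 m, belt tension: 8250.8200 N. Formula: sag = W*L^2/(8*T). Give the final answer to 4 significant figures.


sag = 159.8640 * 1.2520^2 / (8 * 8250.8200)
sag = 0.003796 m


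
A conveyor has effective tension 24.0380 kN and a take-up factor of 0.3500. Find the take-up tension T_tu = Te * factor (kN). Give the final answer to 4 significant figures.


T_tu = 24.0380 * 0.3500
T_tu = 8.413 kN


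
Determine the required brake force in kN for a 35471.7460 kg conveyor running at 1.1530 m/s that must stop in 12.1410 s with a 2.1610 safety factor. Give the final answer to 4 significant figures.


F = 35471.7460 * 1.1530 / 12.1410 * 2.1610 / 1000
F = 7.280 kN


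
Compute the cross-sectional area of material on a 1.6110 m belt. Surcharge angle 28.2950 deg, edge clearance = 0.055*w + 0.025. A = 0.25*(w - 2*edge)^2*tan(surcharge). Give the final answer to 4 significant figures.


edge = 0.055*1.6110 + 0.025 = 0.113605 m
ew = 1.6110 - 2*0.113605 = 1.38379 m
A = 0.25 * 1.38379^2 * tan(28.2950 deg)
A = 0.2577 m^2


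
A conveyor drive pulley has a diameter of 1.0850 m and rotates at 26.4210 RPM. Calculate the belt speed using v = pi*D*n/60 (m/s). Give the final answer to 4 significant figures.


v = pi * 1.0850 * 26.4210 / 60
v = 1.501 m/s


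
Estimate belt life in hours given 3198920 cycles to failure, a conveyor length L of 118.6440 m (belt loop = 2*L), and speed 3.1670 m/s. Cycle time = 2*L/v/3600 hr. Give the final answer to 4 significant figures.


cycle_time = 2 * 118.6440 / 3.1670 / 3600 = 0.0208125 hr
life = 3198920 * 0.0208125 = 66580 hours


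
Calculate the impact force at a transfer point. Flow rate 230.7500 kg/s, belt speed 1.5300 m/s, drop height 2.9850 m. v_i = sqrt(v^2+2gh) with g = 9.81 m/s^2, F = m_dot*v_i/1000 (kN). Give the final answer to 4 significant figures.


v_i = sqrt(1.5300^2 + 2*9.81*2.9850) = 7.80427 m/s
F = 230.7500 * 7.80427 / 1000
F = 1.801 kN


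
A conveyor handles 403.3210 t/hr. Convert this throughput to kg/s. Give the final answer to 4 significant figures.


m_dot = 403.3210 * 1000 / 3600
m_dot = 112.0 kg/s


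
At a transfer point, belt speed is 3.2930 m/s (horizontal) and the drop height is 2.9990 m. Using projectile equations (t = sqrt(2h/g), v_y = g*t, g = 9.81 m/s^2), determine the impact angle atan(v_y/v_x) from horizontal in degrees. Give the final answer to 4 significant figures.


t = sqrt(2*2.9990/9.81) = 0.781932 s
v_y = 9.81 * 0.781932 = 7.67075 m/s
angle = atan(7.67075 / 3.2930) = 66.77 deg


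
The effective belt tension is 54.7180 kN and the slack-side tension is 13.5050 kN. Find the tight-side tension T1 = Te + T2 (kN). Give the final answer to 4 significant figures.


T1 = Te + T2 = 54.7180 + 13.5050
T1 = 68.22 kN


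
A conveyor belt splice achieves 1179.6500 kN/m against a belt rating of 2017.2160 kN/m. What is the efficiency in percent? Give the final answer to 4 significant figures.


Eff = 1179.6500 / 2017.2160 * 100
Eff = 58.48 %


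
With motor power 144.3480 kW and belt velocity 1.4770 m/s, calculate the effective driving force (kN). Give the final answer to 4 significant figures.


Te = P / v = 144.3480 / 1.4770
Te = 97.73 kN


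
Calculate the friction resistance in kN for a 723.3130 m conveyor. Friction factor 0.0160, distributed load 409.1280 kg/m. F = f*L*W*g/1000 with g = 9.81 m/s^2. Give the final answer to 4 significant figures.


F = 0.0160 * 723.3130 * 409.1280 * 9.81 / 1000
F = 46.45 kN


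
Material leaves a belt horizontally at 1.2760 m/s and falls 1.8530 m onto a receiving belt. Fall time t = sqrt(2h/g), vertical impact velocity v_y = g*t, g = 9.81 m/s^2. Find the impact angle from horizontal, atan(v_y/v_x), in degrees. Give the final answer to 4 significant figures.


t = sqrt(2*1.8530/9.81) = 0.614636 s
v_y = 9.81 * 0.614636 = 6.02958 m/s
angle = atan(6.02958 / 1.2760) = 78.05 deg


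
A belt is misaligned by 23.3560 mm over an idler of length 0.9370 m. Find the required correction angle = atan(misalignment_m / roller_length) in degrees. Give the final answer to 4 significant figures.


misalign_m = 23.3560 / 1000 = 0.023356 m
angle = atan(0.023356 / 0.9370)
angle = 1.428 deg


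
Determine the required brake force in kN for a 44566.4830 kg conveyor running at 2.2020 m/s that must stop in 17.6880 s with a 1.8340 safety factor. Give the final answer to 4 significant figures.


F = 44566.4830 * 2.2020 / 17.6880 * 1.8340 / 1000
F = 10.18 kN


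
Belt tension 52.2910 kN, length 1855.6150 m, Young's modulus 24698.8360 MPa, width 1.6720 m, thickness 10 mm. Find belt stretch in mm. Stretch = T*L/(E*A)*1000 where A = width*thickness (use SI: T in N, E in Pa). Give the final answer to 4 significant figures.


A = 1.6720 * 0.01 = 0.01672 m^2
Stretch = 52.2910*1000 * 1855.6150 / (24698.8360e6 * 0.01672) * 1000
Stretch = 235.0 mm


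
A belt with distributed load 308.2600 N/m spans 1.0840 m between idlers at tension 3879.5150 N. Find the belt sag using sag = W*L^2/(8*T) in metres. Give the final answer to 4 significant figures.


sag = 308.2600 * 1.0840^2 / (8 * 3879.5150)
sag = 0.01167 m


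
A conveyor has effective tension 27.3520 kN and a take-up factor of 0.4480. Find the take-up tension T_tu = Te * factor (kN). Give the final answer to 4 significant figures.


T_tu = 27.3520 * 0.4480
T_tu = 12.25 kN


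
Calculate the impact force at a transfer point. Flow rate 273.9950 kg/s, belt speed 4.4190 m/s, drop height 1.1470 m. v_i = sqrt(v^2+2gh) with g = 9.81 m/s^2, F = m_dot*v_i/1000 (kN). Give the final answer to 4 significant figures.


v_i = sqrt(4.4190^2 + 2*9.81*1.1470) = 6.48319 m/s
F = 273.9950 * 6.48319 / 1000
F = 1.776 kN


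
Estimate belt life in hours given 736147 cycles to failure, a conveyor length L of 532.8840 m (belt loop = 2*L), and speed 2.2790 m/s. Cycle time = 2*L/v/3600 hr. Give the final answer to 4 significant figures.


cycle_time = 2 * 532.8840 / 2.2790 / 3600 = 0.129902 hr
life = 736147 * 0.129902 = 95630 hours


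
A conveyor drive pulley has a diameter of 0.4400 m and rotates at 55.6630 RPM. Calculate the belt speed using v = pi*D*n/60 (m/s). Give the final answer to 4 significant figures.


v = pi * 0.4400 * 55.6630 / 60
v = 1.282 m/s


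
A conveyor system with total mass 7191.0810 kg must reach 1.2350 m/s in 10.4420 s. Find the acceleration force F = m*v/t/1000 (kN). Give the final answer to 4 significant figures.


F = 7191.0810 * 1.2350 / 10.4420 / 1000
F = 0.8505 kN


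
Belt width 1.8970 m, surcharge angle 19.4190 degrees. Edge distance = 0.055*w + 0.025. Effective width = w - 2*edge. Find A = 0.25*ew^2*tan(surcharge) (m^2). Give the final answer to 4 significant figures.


edge = 0.055*1.8970 + 0.025 = 0.129335 m
ew = 1.8970 - 2*0.129335 = 1.63833 m
A = 0.25 * 1.63833^2 * tan(19.4190 deg)
A = 0.2366 m^2


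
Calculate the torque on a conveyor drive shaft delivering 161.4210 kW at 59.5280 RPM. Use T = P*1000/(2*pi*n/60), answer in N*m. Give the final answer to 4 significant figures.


omega = 2*pi*59.5280/60 = 6.23376 rad/s
T = 161.4210*1000 / 6.23376
T = 25890 N*m


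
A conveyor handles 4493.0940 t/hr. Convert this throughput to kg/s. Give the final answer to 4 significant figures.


m_dot = 4493.0940 * 1000 / 3600
m_dot = 1248 kg/s


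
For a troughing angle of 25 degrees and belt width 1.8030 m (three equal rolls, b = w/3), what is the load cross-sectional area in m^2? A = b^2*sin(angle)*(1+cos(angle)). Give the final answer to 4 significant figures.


b = 1.8030/3 = 0.601 m
A = 0.601^2 * sin(25 deg) * (1 + cos(25 deg))
A = 0.2910 m^2


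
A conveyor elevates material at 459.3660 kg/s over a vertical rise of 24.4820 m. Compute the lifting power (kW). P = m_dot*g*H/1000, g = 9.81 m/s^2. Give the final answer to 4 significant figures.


P = 459.3660 * 9.81 * 24.4820 / 1000
P = 110.3 kW


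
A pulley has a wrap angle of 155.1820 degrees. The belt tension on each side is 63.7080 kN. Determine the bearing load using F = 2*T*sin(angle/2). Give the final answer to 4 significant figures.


F = 2 * 63.7080 * sin(155.1820/2 deg)
F = 124.4 kN


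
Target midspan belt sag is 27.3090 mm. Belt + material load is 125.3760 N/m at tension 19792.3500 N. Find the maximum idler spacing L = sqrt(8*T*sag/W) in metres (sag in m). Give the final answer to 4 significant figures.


sag = 27.3090/1000 = 0.027309 m
L = sqrt(8 * 19792.3500 * 0.027309 / 125.3760)
L = 5.873 m


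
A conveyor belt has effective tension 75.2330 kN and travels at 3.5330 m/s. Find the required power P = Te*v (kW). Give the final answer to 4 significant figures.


P = Te * v = 75.2330 * 3.5330
P = 265.8 kW


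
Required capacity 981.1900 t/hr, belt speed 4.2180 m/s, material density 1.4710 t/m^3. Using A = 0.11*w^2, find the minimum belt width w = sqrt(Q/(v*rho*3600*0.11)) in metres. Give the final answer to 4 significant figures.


A_req = 981.1900 / (4.2180 * 1.4710 * 3600) = 0.043927 m^2
w = sqrt(0.043927 / 0.11)
w = 0.6319 m


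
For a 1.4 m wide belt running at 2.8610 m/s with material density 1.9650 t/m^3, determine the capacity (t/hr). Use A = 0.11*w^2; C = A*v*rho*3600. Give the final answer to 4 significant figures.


A = 0.11 * 1.4^2 = 0.2156 m^2
C = 0.2156 * 2.8610 * 1.9650 * 3600
C = 4363 t/hr


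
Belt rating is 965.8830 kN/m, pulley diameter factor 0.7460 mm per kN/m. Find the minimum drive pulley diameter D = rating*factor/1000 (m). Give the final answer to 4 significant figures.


D = 965.8830 * 0.7460 / 1000
D = 0.7205 m


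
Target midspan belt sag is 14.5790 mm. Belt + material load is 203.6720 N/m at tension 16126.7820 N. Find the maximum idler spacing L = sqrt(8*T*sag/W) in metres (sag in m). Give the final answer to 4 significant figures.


sag = 14.5790/1000 = 0.014579 m
L = sqrt(8 * 16126.7820 * 0.014579 / 203.6720)
L = 3.039 m


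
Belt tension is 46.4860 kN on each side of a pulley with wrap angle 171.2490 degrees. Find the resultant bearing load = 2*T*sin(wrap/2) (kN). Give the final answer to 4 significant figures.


F = 2 * 46.4860 * sin(171.2490/2 deg)
F = 92.70 kN


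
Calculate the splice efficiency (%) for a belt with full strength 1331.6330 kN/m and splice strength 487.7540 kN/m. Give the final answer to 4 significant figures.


Eff = 487.7540 / 1331.6330 * 100
Eff = 36.63 %


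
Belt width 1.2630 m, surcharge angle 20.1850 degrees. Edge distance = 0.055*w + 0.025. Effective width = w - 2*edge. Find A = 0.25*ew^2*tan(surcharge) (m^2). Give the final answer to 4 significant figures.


edge = 0.055*1.2630 + 0.025 = 0.094465 m
ew = 1.2630 - 2*0.094465 = 1.07407 m
A = 0.25 * 1.07407^2 * tan(20.1850 deg)
A = 0.1060 m^2


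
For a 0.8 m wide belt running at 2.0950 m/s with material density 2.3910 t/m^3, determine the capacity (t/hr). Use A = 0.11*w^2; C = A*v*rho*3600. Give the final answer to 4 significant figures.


A = 0.11 * 0.8^2 = 0.0704 m^2
C = 0.0704 * 2.0950 * 2.3910 * 3600
C = 1270 t/hr


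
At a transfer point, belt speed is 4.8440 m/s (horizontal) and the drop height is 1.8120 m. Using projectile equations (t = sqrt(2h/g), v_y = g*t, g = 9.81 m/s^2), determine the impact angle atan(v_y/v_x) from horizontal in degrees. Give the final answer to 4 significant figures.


t = sqrt(2*1.8120/9.81) = 0.607798 s
v_y = 9.81 * 0.607798 = 5.9625 m/s
angle = atan(5.9625 / 4.8440) = 50.91 deg


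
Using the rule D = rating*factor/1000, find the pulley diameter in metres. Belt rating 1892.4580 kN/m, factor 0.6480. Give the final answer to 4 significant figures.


D = 1892.4580 * 0.6480 / 1000
D = 1.226 m


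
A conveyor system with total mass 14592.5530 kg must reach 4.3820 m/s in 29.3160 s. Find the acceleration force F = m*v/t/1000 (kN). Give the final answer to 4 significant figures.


F = 14592.5530 * 4.3820 / 29.3160 / 1000
F = 2.181 kN


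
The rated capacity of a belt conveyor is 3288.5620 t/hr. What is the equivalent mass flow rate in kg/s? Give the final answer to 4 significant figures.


m_dot = 3288.5620 * 1000 / 3600
m_dot = 913.5 kg/s


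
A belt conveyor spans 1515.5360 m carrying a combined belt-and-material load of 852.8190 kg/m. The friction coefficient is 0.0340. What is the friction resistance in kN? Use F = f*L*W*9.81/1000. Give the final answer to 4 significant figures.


F = 0.0340 * 1515.5360 * 852.8190 * 9.81 / 1000
F = 431.1 kN


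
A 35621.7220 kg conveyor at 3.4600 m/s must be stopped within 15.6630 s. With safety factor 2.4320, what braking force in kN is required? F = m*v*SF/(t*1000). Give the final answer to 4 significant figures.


F = 35621.7220 * 3.4600 / 15.6630 * 2.4320 / 1000
F = 19.14 kN


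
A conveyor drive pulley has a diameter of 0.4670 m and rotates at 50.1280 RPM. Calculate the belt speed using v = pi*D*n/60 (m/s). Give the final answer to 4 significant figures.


v = pi * 0.4670 * 50.1280 / 60
v = 1.226 m/s


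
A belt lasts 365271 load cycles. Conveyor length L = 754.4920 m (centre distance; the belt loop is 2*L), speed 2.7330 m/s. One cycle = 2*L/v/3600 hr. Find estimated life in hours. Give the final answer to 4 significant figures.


cycle_time = 2 * 754.4920 / 2.7330 / 3600 = 0.153371 hr
life = 365271 * 0.153371 = 56020 hours


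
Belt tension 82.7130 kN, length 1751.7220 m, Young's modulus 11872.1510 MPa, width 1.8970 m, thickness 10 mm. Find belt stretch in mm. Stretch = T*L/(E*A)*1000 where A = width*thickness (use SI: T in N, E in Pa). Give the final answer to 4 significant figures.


A = 1.8970 * 0.01 = 0.01897 m^2
Stretch = 82.7130*1000 * 1751.7220 / (11872.1510e6 * 0.01897) * 1000
Stretch = 643.3 mm


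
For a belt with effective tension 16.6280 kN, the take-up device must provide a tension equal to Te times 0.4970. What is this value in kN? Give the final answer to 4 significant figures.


T_tu = 16.6280 * 0.4970
T_tu = 8.264 kN


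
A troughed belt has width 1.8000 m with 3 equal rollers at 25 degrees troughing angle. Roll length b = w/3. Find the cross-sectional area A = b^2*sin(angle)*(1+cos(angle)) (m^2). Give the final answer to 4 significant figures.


b = 1.8000/3 = 0.6 m
A = 0.6^2 * sin(25 deg) * (1 + cos(25 deg))
A = 0.2900 m^2


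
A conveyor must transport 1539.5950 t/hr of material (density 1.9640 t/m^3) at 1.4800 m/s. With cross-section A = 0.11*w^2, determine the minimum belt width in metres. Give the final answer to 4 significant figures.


A_req = 1539.5950 / (1.4800 * 1.9640 * 3600) = 0.14713 m^2
w = sqrt(0.14713 / 0.11)
w = 1.157 m


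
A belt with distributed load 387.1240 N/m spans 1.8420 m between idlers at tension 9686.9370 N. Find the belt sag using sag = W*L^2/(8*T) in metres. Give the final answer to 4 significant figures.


sag = 387.1240 * 1.8420^2 / (8 * 9686.9370)
sag = 0.01695 m


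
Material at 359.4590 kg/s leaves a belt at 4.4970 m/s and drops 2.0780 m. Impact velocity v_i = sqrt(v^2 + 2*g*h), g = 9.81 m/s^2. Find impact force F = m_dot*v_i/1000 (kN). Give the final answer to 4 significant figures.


v_i = sqrt(4.4970^2 + 2*9.81*2.0780) = 7.80983 m/s
F = 359.4590 * 7.80983 / 1000
F = 2.807 kN


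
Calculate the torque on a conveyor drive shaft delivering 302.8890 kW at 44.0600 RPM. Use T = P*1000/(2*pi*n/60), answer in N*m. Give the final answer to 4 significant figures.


omega = 2*pi*44.0600/60 = 4.61395 rad/s
T = 302.8890*1000 / 4.61395
T = 65650 N*m


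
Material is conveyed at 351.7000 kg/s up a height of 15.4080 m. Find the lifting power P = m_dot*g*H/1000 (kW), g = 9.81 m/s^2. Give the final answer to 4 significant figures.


P = 351.7000 * 9.81 * 15.4080 / 1000
P = 53.16 kW


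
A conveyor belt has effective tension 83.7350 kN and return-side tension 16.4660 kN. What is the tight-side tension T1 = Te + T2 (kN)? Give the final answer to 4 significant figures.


T1 = Te + T2 = 83.7350 + 16.4660
T1 = 100.2 kN


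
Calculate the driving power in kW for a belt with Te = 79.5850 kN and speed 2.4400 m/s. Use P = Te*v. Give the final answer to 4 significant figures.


P = Te * v = 79.5850 * 2.4400
P = 194.2 kW


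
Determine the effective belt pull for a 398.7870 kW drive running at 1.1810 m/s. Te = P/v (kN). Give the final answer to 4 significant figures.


Te = P / v = 398.7870 / 1.1810
Te = 337.7 kN


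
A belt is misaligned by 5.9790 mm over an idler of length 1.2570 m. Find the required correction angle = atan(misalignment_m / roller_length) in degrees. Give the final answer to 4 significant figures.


misalign_m = 5.9790 / 1000 = 0.005979 m
angle = atan(0.005979 / 1.2570)
angle = 0.2725 deg


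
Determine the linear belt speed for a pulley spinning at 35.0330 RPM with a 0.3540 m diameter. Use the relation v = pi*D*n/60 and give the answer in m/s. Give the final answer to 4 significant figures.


v = pi * 0.3540 * 35.0330 / 60
v = 0.6494 m/s


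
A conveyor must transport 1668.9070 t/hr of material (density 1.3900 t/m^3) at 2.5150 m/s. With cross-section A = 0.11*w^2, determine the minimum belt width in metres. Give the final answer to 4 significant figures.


A_req = 1668.9070 / (2.5150 * 1.3900 * 3600) = 0.13261 m^2
w = sqrt(0.13261 / 0.11)
w = 1.098 m


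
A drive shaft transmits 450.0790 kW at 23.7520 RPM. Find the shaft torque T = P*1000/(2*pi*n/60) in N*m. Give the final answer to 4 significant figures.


omega = 2*pi*23.7520/60 = 2.4873 rad/s
T = 450.0790*1000 / 2.4873
T = 181000 N*m


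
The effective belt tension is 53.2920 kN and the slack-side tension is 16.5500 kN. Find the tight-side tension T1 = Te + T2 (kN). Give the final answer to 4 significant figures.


T1 = Te + T2 = 53.2920 + 16.5500
T1 = 69.84 kN


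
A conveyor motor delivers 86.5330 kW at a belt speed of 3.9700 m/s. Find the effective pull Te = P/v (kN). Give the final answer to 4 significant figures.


Te = P / v = 86.5330 / 3.9700
Te = 21.80 kN


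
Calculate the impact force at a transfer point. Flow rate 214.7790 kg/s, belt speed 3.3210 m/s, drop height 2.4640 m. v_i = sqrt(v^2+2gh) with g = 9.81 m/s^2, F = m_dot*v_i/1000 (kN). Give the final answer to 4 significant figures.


v_i = sqrt(3.3210^2 + 2*9.81*2.4640) = 7.70537 m/s
F = 214.7790 * 7.70537 / 1000
F = 1.655 kN


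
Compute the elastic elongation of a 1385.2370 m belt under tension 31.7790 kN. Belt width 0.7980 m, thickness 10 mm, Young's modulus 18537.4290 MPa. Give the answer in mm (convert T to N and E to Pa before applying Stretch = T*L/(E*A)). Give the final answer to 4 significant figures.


A = 0.7980 * 0.01 = 0.00798 m^2
Stretch = 31.7790*1000 * 1385.2370 / (18537.4290e6 * 0.00798) * 1000
Stretch = 297.6 mm


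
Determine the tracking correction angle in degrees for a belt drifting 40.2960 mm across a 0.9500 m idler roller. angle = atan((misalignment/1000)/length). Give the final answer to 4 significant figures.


misalign_m = 40.2960 / 1000 = 0.040296 m
angle = atan(0.040296 / 0.9500)
angle = 2.429 deg


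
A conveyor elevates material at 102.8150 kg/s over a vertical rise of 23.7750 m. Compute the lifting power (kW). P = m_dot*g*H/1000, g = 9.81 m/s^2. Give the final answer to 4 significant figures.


P = 102.8150 * 9.81 * 23.7750 / 1000
P = 23.98 kW


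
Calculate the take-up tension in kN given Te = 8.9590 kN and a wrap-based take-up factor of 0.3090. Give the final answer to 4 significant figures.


T_tu = 8.9590 * 0.3090
T_tu = 2.768 kN


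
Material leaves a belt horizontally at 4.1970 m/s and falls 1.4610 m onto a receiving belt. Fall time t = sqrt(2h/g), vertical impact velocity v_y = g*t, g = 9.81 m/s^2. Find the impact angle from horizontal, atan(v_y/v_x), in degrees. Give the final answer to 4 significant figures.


t = sqrt(2*1.4610/9.81) = 0.545765 s
v_y = 9.81 * 0.545765 = 5.35395 m/s
angle = atan(5.35395 / 4.1970) = 51.91 deg


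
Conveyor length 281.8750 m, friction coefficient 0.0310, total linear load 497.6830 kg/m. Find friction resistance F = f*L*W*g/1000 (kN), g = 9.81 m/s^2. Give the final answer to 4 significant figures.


F = 0.0310 * 281.8750 * 497.6830 * 9.81 / 1000
F = 42.66 kN


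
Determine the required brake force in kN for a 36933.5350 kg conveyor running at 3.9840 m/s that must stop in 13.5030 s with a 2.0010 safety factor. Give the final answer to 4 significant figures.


F = 36933.5350 * 3.9840 / 13.5030 * 2.0010 / 1000
F = 21.81 kN


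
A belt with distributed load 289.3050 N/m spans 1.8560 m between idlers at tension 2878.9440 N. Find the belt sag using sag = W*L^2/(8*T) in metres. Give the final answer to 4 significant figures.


sag = 289.3050 * 1.8560^2 / (8 * 2878.9440)
sag = 0.04327 m


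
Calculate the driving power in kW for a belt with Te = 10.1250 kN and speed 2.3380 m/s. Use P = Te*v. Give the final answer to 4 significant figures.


P = Te * v = 10.1250 * 2.3380
P = 23.67 kW


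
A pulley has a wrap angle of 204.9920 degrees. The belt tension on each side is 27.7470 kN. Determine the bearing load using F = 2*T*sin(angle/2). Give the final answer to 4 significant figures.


F = 2 * 27.7470 * sin(204.9920/2 deg)
F = 54.18 kN


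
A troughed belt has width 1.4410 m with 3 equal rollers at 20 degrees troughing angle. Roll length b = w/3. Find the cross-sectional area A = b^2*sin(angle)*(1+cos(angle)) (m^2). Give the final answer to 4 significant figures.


b = 1.4410/3 = 0.480333 m
A = 0.480333^2 * sin(20 deg) * (1 + cos(20 deg))
A = 0.1531 m^2


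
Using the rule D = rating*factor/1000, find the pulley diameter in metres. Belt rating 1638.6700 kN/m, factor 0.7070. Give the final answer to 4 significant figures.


D = 1638.6700 * 0.7070 / 1000
D = 1.159 m


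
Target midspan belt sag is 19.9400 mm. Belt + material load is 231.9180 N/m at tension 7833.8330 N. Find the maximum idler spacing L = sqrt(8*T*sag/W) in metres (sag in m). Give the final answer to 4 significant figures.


sag = 19.9400/1000 = 0.019940 m
L = sqrt(8 * 7833.8330 * 0.019940 / 231.9180)
L = 2.321 m


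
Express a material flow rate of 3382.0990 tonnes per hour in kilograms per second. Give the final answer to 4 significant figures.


m_dot = 3382.0990 * 1000 / 3600
m_dot = 939.5 kg/s


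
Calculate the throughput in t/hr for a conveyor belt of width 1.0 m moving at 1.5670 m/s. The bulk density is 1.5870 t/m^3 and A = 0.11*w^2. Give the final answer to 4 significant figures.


A = 0.11 * 1.0^2 = 0.11 m^2
C = 0.11 * 1.5670 * 1.5870 * 3600
C = 984.8 t/hr


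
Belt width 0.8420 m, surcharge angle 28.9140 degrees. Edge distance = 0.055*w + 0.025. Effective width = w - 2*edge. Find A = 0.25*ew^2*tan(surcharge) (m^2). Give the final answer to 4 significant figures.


edge = 0.055*0.8420 + 0.025 = 0.07131 m
ew = 0.8420 - 2*0.07131 = 0.69938 m
A = 0.25 * 0.69938^2 * tan(28.9140 deg)
A = 0.06754 m^2


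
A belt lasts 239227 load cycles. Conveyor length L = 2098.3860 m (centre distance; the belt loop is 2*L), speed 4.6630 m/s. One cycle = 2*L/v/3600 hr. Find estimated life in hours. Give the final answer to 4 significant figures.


cycle_time = 2 * 2098.3860 / 4.6630 / 3600 = 0.250004 hr
life = 239227 * 0.250004 = 59810 hours


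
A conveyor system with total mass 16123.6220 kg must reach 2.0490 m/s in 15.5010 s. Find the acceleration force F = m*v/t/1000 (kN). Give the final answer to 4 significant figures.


F = 16123.6220 * 2.0490 / 15.5010 / 1000
F = 2.131 kN


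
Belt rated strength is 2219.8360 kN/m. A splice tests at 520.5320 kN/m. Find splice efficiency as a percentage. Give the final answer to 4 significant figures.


Eff = 520.5320 / 2219.8360 * 100
Eff = 23.45 %


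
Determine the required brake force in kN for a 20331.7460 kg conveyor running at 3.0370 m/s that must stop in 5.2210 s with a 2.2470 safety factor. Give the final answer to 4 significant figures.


F = 20331.7460 * 3.0370 / 5.2210 * 2.2470 / 1000
F = 26.57 kN


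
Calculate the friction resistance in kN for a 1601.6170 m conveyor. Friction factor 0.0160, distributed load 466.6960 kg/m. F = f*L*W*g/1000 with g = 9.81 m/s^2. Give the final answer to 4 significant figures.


F = 0.0160 * 1601.6170 * 466.6960 * 9.81 / 1000
F = 117.3 kN


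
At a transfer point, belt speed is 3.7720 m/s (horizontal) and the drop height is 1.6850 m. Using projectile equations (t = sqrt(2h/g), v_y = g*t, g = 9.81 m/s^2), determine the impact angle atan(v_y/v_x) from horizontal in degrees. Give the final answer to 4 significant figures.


t = sqrt(2*1.6850/9.81) = 0.586112 s
v_y = 9.81 * 0.586112 = 5.74976 m/s
angle = atan(5.74976 / 3.7720) = 56.73 deg


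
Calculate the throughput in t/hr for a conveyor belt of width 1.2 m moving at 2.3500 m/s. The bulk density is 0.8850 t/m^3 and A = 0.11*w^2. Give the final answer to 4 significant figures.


A = 0.11 * 1.2^2 = 0.1584 m^2
C = 0.1584 * 2.3500 * 0.8850 * 3600
C = 1186 t/hr


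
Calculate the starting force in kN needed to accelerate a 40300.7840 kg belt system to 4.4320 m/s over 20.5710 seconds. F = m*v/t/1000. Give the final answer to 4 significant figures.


F = 40300.7840 * 4.4320 / 20.5710 / 1000
F = 8.683 kN


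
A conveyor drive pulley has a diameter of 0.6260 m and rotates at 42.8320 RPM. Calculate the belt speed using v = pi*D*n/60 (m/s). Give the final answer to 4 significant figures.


v = pi * 0.6260 * 42.8320 / 60
v = 1.404 m/s


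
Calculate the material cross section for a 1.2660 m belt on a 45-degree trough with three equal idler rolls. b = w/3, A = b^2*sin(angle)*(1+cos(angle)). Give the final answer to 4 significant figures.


b = 1.2660/3 = 0.422 m
A = 0.422^2 * sin(45 deg) * (1 + cos(45 deg))
A = 0.2150 m^2


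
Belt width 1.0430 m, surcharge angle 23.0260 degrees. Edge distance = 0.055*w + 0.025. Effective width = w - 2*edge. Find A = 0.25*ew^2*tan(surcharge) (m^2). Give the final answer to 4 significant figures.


edge = 0.055*1.0430 + 0.025 = 0.082365 m
ew = 1.0430 - 2*0.082365 = 0.87827 m
A = 0.25 * 0.87827^2 * tan(23.0260 deg)
A = 0.08196 m^2


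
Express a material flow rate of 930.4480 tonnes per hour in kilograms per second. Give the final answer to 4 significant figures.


m_dot = 930.4480 * 1000 / 3600
m_dot = 258.5 kg/s


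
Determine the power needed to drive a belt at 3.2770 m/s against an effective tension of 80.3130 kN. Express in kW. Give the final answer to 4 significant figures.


P = Te * v = 80.3130 * 3.2770
P = 263.2 kW


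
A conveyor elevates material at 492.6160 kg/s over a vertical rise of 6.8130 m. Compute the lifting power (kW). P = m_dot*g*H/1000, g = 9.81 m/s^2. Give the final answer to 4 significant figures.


P = 492.6160 * 9.81 * 6.8130 / 1000
P = 32.92 kW


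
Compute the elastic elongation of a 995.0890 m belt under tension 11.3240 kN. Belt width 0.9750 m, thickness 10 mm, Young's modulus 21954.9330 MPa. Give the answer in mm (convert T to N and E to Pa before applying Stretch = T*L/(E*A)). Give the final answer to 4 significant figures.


A = 0.9750 * 0.01 = 0.00975 m^2
Stretch = 11.3240*1000 * 995.0890 / (21954.9330e6 * 0.00975) * 1000
Stretch = 52.64 mm


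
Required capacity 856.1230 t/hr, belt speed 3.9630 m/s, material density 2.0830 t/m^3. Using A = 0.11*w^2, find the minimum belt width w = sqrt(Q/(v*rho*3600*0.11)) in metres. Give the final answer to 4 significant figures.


A_req = 856.1230 / (3.9630 * 2.0830 * 3600) = 0.0288085 m^2
w = sqrt(0.0288085 / 0.11)
w = 0.5118 m


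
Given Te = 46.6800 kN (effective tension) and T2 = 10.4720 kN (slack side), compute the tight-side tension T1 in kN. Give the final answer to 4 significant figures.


T1 = Te + T2 = 46.6800 + 10.4720
T1 = 57.15 kN


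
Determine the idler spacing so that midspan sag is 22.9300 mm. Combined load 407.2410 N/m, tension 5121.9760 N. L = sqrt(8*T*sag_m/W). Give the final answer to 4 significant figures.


sag = 22.9300/1000 = 0.022930 m
L = sqrt(8 * 5121.9760 * 0.022930 / 407.2410)
L = 1.519 m


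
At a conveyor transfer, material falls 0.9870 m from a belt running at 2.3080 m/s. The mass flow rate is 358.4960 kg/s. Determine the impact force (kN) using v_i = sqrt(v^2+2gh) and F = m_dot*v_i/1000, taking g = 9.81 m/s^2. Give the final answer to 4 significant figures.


v_i = sqrt(2.3080^2 + 2*9.81*0.9870) = 4.96908 m/s
F = 358.4960 * 4.96908 / 1000
F = 1.781 kN


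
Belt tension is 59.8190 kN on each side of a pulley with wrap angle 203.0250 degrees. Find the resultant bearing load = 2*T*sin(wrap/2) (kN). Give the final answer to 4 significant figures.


F = 2 * 59.8190 * sin(203.0250/2 deg)
F = 117.2 kN


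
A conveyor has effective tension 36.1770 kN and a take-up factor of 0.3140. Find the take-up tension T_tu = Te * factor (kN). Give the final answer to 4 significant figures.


T_tu = 36.1770 * 0.3140
T_tu = 11.36 kN


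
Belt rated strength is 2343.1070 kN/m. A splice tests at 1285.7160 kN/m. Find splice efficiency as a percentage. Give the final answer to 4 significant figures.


Eff = 1285.7160 / 2343.1070 * 100
Eff = 54.87 %


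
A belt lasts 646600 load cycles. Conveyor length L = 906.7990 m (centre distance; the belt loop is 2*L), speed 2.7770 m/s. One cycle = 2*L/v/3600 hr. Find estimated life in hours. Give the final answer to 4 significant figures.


cycle_time = 2 * 906.7990 / 2.7770 / 3600 = 0.181411 hr
life = 646600 * 0.181411 = 117300 hours


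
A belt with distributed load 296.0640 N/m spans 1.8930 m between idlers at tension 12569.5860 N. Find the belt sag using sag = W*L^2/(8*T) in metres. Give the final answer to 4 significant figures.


sag = 296.0640 * 1.8930^2 / (8 * 12569.5860)
sag = 0.01055 m


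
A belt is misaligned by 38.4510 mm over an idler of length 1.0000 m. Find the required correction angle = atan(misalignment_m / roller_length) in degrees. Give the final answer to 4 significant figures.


misalign_m = 38.4510 / 1000 = 0.038451 m
angle = atan(0.038451 / 1.0000)
angle = 2.202 deg


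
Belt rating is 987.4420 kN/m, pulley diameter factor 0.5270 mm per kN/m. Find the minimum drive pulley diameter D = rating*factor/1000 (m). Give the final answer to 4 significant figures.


D = 987.4420 * 0.5270 / 1000
D = 0.5204 m


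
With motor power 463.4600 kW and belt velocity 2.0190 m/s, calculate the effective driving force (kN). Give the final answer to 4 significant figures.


Te = P / v = 463.4600 / 2.0190
Te = 229.5 kN


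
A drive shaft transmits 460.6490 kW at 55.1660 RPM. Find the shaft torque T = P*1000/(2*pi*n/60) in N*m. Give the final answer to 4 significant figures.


omega = 2*pi*55.1660/60 = 5.77697 rad/s
T = 460.6490*1000 / 5.77697
T = 79740 N*m


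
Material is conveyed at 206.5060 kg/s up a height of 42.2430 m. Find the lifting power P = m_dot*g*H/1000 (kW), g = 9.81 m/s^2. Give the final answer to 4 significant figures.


P = 206.5060 * 9.81 * 42.2430 / 1000
P = 85.58 kW


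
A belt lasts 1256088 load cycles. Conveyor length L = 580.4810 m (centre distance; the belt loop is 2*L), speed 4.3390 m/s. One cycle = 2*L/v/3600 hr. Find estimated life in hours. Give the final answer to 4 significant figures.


cycle_time = 2 * 580.4810 / 4.3390 / 3600 = 0.0743234 hr
life = 1256088 * 0.0743234 = 93360 hours


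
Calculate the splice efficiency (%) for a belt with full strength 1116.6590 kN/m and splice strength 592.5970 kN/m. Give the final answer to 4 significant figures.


Eff = 592.5970 / 1116.6590 * 100
Eff = 53.07 %


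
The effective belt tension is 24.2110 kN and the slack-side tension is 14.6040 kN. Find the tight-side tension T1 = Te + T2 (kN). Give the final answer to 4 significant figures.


T1 = Te + T2 = 24.2110 + 14.6040
T1 = 38.81 kN


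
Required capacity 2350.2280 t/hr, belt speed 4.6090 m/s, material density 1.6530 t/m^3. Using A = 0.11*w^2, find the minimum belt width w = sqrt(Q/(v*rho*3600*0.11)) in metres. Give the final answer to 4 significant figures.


A_req = 2350.2280 / (4.6090 * 1.6530 * 3600) = 0.0856896 m^2
w = sqrt(0.0856896 / 0.11)
w = 0.8826 m


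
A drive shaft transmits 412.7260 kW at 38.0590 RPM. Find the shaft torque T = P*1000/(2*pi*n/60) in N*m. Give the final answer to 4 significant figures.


omega = 2*pi*38.0590/60 = 3.98553 rad/s
T = 412.7260*1000 / 3.98553
T = 103600 N*m


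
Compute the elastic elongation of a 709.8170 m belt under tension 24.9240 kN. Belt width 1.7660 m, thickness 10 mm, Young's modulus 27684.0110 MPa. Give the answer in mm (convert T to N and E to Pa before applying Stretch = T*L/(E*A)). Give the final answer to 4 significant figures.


A = 1.7660 * 0.01 = 0.01766 m^2
Stretch = 24.9240*1000 * 709.8170 / (27684.0110e6 * 0.01766) * 1000
Stretch = 36.19 mm


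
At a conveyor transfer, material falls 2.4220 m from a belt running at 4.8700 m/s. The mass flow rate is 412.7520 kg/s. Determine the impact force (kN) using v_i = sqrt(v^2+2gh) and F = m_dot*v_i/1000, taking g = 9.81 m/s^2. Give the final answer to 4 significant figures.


v_i = sqrt(4.8700^2 + 2*9.81*2.4220) = 8.44017 m/s
F = 412.7520 * 8.44017 / 1000
F = 3.484 kN


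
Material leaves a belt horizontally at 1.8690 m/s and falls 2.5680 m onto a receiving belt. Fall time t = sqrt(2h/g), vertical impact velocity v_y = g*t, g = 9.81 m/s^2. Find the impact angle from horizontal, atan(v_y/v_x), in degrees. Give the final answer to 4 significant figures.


t = sqrt(2*2.5680/9.81) = 0.723566 s
v_y = 9.81 * 0.723566 = 7.09818 m/s
angle = atan(7.09818 / 1.8690) = 75.25 deg


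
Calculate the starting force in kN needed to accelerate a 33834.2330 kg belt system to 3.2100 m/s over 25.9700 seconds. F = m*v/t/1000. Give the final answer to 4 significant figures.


F = 33834.2330 * 3.2100 / 25.9700 / 1000
F = 4.182 kN


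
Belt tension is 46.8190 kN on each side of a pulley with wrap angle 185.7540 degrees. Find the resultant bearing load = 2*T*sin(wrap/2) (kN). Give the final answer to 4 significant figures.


F = 2 * 46.8190 * sin(185.7540/2 deg)
F = 93.52 kN


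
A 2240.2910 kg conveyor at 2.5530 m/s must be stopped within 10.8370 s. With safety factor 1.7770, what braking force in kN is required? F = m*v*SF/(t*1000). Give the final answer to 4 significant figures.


F = 2240.2910 * 2.5530 / 10.8370 * 1.7770 / 1000
F = 0.9379 kN


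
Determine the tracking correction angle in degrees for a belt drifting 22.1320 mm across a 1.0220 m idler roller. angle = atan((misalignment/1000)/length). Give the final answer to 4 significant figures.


misalign_m = 22.1320 / 1000 = 0.022132 m
angle = atan(0.022132 / 1.0220)
angle = 1.241 deg


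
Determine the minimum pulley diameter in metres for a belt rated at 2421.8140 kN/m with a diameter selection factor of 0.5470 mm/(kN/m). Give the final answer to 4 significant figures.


D = 2421.8140 * 0.5470 / 1000
D = 1.325 m


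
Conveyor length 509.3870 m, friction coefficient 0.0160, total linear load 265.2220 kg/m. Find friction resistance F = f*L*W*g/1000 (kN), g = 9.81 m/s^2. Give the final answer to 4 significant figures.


F = 0.0160 * 509.3870 * 265.2220 * 9.81 / 1000
F = 21.21 kN


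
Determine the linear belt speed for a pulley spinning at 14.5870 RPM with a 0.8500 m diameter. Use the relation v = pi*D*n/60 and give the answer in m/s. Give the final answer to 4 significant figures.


v = pi * 0.8500 * 14.5870 / 60
v = 0.6492 m/s
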